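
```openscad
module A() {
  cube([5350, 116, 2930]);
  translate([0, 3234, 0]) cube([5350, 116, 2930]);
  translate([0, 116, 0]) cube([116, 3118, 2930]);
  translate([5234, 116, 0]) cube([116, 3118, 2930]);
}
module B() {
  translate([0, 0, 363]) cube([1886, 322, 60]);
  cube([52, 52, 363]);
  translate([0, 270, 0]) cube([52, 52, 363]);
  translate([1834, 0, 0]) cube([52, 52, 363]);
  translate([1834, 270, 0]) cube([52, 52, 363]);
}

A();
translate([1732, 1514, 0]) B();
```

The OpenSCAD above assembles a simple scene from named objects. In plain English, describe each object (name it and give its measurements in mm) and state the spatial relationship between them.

A is a box-shaped house frame (walls only): outside footprint 5350×3350 mm, wall height 2930 mm, wall thickness 116 mm. The two y-facing walls run the full x-width; the two x-facing walls fit between the inner faces of the y-facing walls.

B is a bench: a 1886×322 mm seat slab, 60 mm thick, top at z = 423 mm, on four 52×52 mm square legs flush with the seat corners and standing on z = 0.

The bench sits inside the house frame, centred.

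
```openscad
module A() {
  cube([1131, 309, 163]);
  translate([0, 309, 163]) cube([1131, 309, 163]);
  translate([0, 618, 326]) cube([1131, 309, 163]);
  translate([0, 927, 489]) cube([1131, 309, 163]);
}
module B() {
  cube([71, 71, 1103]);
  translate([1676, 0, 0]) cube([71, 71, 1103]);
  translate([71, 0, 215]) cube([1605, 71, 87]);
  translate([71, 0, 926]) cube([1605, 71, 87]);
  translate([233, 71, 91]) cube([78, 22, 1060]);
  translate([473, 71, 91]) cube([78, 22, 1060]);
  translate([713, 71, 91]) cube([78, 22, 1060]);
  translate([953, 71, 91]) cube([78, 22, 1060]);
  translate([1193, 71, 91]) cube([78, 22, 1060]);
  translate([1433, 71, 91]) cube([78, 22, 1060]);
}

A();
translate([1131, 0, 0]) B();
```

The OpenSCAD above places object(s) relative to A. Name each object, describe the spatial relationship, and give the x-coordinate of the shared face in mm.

A is a staircase. B is a fence section. The fence section is against the staircase's +x side, with their −y faces flush. The x-coordinate of the shared face is 1131 mm.

The staircase's +x face and the fence section's −x face are both at x = 1131 mm.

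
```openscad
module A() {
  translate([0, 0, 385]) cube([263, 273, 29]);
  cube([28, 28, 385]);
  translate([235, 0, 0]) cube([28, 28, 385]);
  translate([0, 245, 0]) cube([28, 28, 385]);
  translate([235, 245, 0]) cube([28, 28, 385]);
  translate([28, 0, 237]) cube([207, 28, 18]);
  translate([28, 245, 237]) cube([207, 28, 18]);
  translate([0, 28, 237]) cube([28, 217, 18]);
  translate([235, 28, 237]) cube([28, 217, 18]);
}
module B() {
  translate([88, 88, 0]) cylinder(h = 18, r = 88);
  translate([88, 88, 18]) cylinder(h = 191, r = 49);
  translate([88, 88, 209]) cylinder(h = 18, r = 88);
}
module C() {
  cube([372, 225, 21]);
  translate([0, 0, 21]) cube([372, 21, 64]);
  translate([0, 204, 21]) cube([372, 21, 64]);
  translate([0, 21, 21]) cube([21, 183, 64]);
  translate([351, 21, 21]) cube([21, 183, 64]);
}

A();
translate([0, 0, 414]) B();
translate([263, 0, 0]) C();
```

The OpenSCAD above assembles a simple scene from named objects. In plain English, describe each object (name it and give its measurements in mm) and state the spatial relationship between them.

A is a four-legged stool. The seat is 263×273 mm, 29 mm thick, top at z = 414 mm. It stands on four square legs, each 28×28 mm in cross-section, from z = 0 to the seat underside, each flush with a corner of the seat. Four stretchers, 28 mm wide and 18 mm tall, connect adjacent legs with their undersides at z = 237 mm, each running between the inner faces of the legs it joins and aligned with the legs' outer faces on the other axis.

B is a spool: two coaxial disc flanges of radius 88 mm and thickness 18 mm, joined by a core cylinder of radius 49 mm and height 191 mm. The lower flange rests on z = 0 and the three cylinders share a vertical axis.

C is an open-topped rectangular box: outside dimensions 372×225×85 mm, with a uniform wall and base thickness of 21 mm. The base is a full 372×225 slab on the floor; four walls sit on top of the base. The front and back walls (the −y and +y sides) span the full width; the two side walls fit between them.

The spool is on top of the stool. The open box is against the stool's +x side, with their −y faces flush.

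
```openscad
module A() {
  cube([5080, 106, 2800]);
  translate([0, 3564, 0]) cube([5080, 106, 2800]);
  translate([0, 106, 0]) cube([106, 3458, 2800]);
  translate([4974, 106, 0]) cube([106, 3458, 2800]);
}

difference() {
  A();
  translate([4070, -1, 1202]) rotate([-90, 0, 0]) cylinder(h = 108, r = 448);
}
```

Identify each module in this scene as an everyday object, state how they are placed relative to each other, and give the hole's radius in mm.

The subtracted cylinder has r = 448 mm.

A is a house frame. The house frame has a circular hole through its front wall. The hole's radius is 448 mm.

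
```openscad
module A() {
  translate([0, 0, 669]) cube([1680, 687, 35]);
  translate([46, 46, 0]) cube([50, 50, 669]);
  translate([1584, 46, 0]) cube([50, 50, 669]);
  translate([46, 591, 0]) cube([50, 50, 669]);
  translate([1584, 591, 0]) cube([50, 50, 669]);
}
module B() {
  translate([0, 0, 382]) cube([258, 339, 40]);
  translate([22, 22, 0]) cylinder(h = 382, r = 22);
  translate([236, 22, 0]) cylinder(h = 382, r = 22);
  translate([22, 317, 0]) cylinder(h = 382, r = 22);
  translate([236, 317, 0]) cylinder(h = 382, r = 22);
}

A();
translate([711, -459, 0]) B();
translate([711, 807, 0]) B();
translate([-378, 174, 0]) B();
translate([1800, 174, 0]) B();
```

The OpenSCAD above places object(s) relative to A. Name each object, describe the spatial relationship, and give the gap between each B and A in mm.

A is a table. B is a stool. Four stools sit around the table at the −y, +y, −x, +x sides. The gap between each stool and the table is 120 mm.

Each stool's nearest face is 120 mm from the table's bounding box.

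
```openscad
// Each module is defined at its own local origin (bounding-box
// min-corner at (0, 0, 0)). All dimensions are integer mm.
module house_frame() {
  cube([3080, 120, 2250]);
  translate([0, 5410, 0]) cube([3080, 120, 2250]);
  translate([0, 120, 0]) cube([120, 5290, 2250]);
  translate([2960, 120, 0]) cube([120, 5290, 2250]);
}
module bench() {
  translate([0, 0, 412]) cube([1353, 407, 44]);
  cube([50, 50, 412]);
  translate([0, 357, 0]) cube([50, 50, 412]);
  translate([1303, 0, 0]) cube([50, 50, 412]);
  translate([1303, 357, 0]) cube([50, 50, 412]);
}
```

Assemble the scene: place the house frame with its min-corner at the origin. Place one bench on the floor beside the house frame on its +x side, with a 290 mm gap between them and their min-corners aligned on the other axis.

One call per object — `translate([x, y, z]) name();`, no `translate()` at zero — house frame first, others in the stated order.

house_frame();
translate([3370, 0, 0]) bench();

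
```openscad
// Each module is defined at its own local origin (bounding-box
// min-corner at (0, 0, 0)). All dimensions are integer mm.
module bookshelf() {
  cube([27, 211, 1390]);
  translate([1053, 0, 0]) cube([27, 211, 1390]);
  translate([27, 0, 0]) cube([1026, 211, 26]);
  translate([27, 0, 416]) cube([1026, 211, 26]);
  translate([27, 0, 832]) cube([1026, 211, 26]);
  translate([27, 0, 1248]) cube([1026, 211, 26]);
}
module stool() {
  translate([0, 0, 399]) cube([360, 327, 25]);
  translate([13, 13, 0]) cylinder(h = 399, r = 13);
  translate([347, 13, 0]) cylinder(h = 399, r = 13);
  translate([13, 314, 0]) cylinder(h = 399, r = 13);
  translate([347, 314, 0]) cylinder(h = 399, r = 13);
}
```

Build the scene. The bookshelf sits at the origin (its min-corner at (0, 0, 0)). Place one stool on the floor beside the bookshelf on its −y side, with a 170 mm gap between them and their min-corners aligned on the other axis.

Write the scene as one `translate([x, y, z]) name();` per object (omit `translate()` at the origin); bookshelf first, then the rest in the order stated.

bookshelf();
translate([0, -497, 0]) stool();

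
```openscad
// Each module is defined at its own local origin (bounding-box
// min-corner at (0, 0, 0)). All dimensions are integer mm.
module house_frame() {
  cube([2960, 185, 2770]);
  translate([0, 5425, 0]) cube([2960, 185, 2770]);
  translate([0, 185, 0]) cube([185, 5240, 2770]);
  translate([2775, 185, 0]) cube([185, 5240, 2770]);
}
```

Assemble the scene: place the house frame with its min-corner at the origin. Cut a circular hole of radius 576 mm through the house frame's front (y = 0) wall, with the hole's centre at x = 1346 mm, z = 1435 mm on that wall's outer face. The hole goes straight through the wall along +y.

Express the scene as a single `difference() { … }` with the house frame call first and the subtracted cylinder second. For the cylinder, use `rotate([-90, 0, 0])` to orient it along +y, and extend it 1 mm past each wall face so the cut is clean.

difference() {
  house_frame();
  translate([1346, -1, 1435]) rotate([-90, 0, 0]) cylinder(h = 187, r = 576);
}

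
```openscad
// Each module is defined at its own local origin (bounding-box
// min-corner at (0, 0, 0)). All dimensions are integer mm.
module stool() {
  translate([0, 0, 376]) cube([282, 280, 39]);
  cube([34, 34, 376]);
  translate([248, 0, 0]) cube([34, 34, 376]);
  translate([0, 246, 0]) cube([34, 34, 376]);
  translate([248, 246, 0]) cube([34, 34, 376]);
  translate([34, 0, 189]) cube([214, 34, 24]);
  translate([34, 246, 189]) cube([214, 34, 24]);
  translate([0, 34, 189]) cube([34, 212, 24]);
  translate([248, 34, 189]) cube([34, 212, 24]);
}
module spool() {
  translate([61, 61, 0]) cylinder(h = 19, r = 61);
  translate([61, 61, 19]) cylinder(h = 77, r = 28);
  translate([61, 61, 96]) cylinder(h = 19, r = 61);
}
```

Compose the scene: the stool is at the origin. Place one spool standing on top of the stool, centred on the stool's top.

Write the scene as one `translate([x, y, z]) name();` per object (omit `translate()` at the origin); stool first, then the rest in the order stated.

stool();
translate([80, 79, 415]) spool();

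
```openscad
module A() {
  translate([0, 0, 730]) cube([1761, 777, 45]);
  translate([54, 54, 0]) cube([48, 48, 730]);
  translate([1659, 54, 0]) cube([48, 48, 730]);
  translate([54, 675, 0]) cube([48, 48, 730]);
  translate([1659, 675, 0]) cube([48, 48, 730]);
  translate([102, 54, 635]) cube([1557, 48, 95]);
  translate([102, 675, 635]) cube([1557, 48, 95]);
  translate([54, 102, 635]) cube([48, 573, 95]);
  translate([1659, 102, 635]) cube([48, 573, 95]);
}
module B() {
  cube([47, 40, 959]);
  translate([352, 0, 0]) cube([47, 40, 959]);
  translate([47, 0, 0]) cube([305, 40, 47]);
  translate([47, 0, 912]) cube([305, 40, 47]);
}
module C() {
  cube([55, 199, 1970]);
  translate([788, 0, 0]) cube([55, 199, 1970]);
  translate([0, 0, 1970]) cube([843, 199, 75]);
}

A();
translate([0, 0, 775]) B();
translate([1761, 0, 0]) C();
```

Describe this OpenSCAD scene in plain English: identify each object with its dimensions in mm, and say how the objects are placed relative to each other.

A is a table: top 1761 mm (x) × 777 mm (y), 45 mm thick, upper face at z = 775 mm, on four 48×48 mm square legs, each inset 54 mm from the nearest pair of top edges, running from z = 0 to the bottom of the top. Four apron rails, 48 mm thick and 95 mm tall, run between adjacent legs with their top edges flush with the underside of the top and their outer faces flush with the legs' outer faces.

B is a rectangular picture frame lying in the x–z plane (depth along y). The opening is 305 mm wide (x) by 865 mm tall (z), surrounded by a border 47 mm wide on all four sides. The frame is 40 mm deep and is made of two full-height vertical stiles with two horizontal rails fitted between them.

C is a rectangular door frame: two vertical jambs of 55×199 mm section, 1970 mm tall, with a clear opening 733 mm wide between their inner faces. A header 75 mm tall and 199 mm deep lies on top of the jambs and spans the full outside width.

The picture frame is on top of the table. The door frame is against the table's +x side, with their −y faces flush.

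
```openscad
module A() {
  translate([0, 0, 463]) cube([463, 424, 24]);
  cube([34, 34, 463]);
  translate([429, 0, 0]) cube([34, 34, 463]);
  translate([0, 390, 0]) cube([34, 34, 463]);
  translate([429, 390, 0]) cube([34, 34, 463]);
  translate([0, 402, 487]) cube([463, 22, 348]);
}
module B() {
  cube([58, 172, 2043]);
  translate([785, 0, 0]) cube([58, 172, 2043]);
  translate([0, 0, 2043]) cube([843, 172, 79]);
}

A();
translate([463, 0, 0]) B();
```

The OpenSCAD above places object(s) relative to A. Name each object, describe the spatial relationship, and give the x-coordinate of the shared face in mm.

A is a chair. B is a door frame. The door frame is against the chair's +x side, with their −y faces flush. The x-coordinate of the shared face is 463 mm.

The chair's +x face and the door frame's −x face are both at x = 463 mm.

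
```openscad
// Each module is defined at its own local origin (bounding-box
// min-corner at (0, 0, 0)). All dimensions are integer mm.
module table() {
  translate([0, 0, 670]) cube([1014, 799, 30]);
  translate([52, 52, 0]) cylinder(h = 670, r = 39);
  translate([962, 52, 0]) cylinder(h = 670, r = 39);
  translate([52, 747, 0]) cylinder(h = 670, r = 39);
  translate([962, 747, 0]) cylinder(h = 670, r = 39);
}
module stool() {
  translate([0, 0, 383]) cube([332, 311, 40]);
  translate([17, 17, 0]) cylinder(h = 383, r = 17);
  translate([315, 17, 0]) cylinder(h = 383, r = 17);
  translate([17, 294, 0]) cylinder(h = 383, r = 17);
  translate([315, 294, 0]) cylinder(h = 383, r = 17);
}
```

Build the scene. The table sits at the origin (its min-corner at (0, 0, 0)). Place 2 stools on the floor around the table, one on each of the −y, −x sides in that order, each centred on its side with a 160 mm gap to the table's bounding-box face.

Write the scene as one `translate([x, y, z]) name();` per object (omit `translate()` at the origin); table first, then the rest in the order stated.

table();
translate([341, -471, 0]) stool();
translate([-492, 244, 0]) stool();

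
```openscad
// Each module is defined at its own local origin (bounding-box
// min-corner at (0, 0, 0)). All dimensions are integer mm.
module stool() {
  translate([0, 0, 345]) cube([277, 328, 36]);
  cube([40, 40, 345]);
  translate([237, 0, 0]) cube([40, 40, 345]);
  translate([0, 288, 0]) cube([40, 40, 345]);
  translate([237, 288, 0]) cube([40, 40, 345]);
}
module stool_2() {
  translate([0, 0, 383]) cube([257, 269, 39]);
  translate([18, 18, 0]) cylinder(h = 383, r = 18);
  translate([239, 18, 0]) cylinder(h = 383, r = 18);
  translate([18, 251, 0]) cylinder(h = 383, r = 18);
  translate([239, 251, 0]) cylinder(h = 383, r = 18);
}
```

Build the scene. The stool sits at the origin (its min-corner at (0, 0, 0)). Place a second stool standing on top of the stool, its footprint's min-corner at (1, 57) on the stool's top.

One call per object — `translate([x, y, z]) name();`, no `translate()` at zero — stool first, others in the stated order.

stool();
translate([1, 57, 381]) stool_2();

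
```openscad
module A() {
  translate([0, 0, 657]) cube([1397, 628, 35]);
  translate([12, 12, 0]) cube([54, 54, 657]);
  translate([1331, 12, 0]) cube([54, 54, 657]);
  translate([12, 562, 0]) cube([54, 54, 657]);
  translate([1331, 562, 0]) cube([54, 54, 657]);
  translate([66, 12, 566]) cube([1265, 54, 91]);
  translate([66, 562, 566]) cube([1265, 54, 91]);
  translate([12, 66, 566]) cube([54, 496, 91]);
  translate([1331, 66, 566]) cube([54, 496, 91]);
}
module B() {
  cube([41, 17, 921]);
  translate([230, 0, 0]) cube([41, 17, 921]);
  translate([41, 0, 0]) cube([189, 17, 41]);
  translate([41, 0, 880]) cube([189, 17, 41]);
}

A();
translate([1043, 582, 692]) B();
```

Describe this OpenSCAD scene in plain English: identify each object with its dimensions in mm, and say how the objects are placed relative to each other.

A is a table with a 1397×628 mm rectangular top, 35 mm thick, top surface at z = 692 mm, supported by four 54×54 mm square legs, each inset 12 mm from the nearest pair of top edges, running from the floor. Four apron rails, 54 mm thick and 91 mm tall, run between adjacent legs with their top edges flush with the underside of the top and their outer faces flush with the legs' outer faces.

B is a rectangular picture frame lying in the x–z plane (depth along y). The opening is 189 mm wide (x) by 839 mm tall (z), surrounded by a border 41 mm wide on all four sides. The frame is 17 mm deep and is made of two full-height vertical stiles with two horizontal rails fitted between them.

The picture frame is on top of the table.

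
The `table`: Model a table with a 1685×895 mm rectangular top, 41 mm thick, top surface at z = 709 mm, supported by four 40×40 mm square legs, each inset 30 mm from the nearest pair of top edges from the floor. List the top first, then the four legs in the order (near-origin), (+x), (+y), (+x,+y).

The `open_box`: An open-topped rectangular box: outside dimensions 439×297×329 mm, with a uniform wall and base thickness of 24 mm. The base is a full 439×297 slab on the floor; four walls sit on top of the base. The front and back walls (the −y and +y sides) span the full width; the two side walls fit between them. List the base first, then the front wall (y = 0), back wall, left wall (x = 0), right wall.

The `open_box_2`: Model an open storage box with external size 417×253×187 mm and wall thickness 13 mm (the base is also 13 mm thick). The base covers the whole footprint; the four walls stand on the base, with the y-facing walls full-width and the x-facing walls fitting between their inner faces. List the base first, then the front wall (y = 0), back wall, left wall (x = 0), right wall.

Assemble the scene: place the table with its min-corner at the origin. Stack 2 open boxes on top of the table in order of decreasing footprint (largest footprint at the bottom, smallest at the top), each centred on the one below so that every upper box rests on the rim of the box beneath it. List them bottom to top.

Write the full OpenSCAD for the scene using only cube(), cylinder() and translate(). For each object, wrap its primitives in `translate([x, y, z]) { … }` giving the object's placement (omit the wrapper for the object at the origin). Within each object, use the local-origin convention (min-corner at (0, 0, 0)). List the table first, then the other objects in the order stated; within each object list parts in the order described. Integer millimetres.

translate([0, 0, 668]) cube([1685, 895, 41]);
translate([30, 30, 0]) cube([40, 40, 668]);
translate([1615, 30, 0]) cube([40, 40, 668]);
translate([30, 825, 0]) cube([40, 40, 668]);
translate([1615, 825, 0]) cube([40, 40, 668]);
translate([623, 299, 709]) {
  cube([439, 297, 24]);
  translate([0, 0, 24]) cube([439, 24, 305]);
  translate([0, 273, 24]) cube([439, 24, 305]);
  translate([0, 24, 24]) cube([24, 249, 305]);
  translate([415, 24, 24]) cube([24, 249, 305]);
}
translate([634, 321, 1038]) {
  cube([417, 253, 13]);
  translate([0, 0, 13]) cube([417, 13, 174]);
  translate([0, 240, 13]) cube([417, 13, 174]);
  translate([0, 13, 13]) cube([13, 227, 174]);
  translate([404, 13, 13]) cube([13, 227, 174]);
}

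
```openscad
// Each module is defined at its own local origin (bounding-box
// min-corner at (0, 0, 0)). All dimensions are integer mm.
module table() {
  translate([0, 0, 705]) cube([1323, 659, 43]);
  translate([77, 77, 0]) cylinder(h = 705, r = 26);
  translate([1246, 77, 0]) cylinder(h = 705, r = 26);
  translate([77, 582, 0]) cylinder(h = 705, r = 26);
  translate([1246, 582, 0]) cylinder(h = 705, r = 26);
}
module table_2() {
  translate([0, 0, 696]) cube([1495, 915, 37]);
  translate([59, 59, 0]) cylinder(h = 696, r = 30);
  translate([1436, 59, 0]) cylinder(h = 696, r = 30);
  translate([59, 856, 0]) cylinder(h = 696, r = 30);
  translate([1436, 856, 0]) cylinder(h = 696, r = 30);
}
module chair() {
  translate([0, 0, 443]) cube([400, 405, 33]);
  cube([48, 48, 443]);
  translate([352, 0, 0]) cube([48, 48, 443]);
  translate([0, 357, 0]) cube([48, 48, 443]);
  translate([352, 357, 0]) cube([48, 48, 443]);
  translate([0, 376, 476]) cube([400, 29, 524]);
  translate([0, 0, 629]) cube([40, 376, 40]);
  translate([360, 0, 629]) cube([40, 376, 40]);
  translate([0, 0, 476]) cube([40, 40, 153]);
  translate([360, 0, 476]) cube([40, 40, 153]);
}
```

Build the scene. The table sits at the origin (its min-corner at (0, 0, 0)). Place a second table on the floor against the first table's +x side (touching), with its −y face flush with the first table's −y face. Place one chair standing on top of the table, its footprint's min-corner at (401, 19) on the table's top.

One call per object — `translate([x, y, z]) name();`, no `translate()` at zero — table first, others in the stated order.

table();
translate([1323, 0, 0]) table_2();
translate([401, 19, 748]) chair();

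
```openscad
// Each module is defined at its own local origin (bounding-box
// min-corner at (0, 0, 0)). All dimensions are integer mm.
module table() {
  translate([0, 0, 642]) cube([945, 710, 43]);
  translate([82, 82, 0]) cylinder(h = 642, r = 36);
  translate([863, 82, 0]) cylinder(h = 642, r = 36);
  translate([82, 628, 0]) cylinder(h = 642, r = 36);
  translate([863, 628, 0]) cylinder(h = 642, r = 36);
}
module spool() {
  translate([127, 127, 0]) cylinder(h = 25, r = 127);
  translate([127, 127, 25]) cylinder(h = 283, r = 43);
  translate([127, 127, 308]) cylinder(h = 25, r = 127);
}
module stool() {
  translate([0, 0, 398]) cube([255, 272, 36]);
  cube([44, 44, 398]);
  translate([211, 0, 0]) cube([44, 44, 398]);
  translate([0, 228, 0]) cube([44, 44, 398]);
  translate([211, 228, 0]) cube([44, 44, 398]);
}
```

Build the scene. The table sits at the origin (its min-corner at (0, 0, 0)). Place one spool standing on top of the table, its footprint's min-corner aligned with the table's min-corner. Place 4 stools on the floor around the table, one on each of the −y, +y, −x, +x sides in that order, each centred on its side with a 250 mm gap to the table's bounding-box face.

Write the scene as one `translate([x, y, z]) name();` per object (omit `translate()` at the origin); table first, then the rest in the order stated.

table();
translate([0, 0, 685]) spool();
translate([345, -522, 0]) stool();
translate([345, 960, 0]) stool();
translate([-505, 219, 0]) stool();
translate([1195, 219, 0]) stool();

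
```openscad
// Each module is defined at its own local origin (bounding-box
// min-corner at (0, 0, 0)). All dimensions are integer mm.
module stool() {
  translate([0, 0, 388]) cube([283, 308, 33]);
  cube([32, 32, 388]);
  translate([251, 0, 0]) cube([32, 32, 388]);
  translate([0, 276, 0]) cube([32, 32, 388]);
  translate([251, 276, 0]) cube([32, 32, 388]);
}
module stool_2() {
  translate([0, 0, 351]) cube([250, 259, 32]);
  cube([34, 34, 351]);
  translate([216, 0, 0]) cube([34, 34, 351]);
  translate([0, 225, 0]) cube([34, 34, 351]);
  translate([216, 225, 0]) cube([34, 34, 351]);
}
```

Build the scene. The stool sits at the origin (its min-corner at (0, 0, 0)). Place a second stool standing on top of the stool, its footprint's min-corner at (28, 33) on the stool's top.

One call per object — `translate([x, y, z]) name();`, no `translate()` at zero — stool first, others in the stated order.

stool();
translate([28, 33, 421]) stool_2();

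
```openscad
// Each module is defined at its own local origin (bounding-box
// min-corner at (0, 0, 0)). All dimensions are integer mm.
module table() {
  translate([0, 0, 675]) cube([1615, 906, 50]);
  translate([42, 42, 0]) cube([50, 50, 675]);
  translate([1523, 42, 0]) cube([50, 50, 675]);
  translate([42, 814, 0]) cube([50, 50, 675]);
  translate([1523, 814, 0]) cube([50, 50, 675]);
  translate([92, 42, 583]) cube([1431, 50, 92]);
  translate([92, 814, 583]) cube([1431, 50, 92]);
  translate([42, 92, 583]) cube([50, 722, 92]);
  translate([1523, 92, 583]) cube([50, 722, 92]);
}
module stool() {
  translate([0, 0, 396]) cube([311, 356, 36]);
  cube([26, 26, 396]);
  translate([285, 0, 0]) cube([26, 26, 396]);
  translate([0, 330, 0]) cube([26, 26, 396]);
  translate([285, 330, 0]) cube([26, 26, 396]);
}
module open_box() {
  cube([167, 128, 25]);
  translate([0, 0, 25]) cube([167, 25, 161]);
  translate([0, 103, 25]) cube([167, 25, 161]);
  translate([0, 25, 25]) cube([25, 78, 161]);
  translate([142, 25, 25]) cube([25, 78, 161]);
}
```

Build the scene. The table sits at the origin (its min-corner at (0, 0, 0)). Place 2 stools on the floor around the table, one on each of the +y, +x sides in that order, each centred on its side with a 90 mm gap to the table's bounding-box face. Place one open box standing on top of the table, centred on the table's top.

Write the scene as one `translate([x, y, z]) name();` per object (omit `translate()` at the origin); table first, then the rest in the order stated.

table();
translate([652, 996, 0]) stool();
translate([1705, 275, 0]) stool();
translate([724, 389, 725]) open_box();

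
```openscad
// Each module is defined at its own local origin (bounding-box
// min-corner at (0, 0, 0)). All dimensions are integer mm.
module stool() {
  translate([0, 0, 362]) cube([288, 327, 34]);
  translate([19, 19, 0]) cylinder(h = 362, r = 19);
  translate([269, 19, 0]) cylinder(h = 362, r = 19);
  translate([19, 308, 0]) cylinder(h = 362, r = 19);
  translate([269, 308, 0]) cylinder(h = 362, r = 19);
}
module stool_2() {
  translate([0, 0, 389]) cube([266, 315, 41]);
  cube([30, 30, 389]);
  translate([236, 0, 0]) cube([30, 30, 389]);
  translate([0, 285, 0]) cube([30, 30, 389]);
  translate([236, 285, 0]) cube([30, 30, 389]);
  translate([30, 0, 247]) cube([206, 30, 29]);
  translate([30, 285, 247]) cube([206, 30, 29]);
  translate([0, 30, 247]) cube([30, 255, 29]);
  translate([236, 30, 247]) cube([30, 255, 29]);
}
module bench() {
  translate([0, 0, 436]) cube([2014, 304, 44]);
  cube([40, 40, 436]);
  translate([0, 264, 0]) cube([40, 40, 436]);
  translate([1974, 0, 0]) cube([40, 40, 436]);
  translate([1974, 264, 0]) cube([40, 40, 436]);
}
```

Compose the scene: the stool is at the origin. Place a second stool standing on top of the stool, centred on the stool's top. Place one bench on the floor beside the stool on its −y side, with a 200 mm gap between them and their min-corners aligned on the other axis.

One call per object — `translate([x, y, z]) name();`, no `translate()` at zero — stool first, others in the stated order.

stool();
translate([11, 6, 396]) stool_2();
translate([0, -504, 0]) bench();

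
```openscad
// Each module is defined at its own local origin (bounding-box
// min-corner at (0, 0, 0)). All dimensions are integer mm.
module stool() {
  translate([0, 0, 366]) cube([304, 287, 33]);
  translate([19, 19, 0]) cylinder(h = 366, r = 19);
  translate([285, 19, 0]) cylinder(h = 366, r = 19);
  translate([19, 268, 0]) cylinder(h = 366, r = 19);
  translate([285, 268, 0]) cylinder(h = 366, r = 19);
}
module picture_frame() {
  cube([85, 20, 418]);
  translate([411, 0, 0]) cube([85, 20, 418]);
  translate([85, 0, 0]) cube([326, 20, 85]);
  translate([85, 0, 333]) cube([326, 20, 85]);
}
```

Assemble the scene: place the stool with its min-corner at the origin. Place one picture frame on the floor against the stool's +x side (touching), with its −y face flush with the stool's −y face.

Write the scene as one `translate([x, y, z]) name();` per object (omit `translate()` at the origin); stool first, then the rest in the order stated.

stool();
translate([304, 0, 0]) picture_frame();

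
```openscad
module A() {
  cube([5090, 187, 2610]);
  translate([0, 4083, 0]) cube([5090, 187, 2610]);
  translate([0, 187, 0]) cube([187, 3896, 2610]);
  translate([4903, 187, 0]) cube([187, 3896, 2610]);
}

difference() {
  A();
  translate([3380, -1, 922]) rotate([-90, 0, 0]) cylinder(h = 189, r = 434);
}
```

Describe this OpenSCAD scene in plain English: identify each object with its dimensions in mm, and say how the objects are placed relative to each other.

A is the wall frame of a small rectangular building: four walls, each 2610 mm tall and 187 mm thick, enclosing a footprint 5090 mm (x) by 4270 mm (y) outside-to-outside, with no floor or roof. The front and back walls (the −y and +y sides) span the full width; the two side walls fit between them.

The house frame has a circular hole of radius 434 mm through its front wall, centred at (x = 3380, z = 922).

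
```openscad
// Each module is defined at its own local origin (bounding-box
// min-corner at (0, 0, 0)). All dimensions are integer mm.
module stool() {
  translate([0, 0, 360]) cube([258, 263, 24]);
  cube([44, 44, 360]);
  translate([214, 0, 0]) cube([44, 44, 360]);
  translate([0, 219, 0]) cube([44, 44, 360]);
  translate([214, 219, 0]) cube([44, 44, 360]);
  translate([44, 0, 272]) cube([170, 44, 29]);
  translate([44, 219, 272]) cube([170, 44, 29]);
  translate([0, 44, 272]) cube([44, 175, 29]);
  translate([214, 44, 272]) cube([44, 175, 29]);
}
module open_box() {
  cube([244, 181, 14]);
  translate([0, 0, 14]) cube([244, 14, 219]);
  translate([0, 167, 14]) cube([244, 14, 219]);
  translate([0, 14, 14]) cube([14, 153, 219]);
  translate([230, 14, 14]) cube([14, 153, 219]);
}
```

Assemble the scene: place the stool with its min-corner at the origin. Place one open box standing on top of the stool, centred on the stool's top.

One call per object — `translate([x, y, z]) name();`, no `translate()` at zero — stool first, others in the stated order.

stool();
translate([7, 41, 384]) open_box();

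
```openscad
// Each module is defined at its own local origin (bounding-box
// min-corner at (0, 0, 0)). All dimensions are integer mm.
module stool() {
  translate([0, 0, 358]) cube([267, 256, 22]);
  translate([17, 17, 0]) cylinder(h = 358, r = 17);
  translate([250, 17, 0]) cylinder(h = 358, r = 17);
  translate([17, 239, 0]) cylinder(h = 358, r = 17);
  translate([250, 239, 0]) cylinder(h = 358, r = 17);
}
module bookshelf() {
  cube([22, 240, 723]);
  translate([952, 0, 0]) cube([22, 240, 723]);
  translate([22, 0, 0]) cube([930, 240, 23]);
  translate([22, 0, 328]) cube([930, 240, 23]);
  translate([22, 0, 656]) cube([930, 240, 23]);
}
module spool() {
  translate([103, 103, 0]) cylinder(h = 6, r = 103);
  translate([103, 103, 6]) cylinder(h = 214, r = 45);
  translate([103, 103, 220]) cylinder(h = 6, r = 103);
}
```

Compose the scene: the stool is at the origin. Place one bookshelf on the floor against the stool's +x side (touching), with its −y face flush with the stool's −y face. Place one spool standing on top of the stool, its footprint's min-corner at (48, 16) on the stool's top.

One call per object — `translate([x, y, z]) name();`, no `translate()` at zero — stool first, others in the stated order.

stool();
translate([267, 0, 0]) bookshelf();
translate([48, 16, 380]) spool();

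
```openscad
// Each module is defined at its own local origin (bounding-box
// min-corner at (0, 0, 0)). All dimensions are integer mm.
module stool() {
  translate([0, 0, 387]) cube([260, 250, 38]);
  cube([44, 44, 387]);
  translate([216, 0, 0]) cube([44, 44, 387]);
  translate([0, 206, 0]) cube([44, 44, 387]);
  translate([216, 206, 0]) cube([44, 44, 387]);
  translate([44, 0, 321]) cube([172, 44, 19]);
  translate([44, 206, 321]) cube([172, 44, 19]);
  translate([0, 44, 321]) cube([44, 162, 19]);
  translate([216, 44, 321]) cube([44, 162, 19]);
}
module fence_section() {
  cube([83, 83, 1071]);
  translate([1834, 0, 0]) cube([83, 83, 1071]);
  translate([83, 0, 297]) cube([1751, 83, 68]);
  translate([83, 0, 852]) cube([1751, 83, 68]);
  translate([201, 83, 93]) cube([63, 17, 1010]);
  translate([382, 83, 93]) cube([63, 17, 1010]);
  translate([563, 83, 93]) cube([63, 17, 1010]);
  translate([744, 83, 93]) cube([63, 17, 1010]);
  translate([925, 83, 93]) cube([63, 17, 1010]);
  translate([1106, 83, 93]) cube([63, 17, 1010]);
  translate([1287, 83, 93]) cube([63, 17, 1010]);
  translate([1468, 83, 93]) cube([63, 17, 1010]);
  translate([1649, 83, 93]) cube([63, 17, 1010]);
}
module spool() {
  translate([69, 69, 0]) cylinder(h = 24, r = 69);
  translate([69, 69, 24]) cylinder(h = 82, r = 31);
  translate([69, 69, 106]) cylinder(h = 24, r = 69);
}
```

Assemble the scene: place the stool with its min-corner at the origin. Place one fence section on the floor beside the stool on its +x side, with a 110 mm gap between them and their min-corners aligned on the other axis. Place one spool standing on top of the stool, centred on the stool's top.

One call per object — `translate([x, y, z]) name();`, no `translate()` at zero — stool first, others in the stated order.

stool();
translate([370, 0, 0]) fence_section();
translate([61, 56, 425]) spool();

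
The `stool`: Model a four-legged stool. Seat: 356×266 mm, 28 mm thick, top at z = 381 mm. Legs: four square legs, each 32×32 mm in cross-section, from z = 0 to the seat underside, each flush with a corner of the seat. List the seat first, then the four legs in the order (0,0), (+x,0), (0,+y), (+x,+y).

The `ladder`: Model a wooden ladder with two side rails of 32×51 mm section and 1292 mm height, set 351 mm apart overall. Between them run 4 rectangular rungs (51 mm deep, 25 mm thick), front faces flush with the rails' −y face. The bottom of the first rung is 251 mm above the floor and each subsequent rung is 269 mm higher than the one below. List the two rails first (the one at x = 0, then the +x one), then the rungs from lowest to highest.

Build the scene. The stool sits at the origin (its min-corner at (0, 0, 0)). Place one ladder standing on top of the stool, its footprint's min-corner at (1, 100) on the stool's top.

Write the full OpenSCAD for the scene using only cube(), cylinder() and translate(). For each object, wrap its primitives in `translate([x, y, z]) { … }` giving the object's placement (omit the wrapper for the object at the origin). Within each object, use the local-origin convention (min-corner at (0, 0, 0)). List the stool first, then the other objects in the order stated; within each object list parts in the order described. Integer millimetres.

translate([0, 0, 353]) cube([356, 266, 28]);
cube([32, 32, 353]);
translate([324, 0, 0]) cube([32, 32, 353]);
translate([0, 234, 0]) cube([32, 32, 353]);
translate([324, 234, 0]) cube([32, 32, 353]);
translate([1, 100, 381]) {
  cube([32, 51, 1292]);
  translate([319, 0, 0]) cube([32, 51, 1292]);
  translate([32, 0, 251]) cube([287, 51, 25]);
  translate([32, 0, 520]) cube([287, 51, 25]);
  translate([32, 0, 789]) cube([287, 51, 25]);
  translate([32, 0, 1058]) cube([287, 51, 25]);
}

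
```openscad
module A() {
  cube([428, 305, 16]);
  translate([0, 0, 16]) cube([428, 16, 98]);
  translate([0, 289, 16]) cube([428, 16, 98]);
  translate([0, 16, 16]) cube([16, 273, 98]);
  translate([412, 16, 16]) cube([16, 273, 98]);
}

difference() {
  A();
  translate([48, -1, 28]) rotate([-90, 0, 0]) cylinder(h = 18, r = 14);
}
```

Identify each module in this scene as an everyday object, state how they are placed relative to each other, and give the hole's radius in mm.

A is an open box. The open box has a circular hole through its front wall. The hole's radius is 14 mm.

The subtracted cylinder has r = 14 mm.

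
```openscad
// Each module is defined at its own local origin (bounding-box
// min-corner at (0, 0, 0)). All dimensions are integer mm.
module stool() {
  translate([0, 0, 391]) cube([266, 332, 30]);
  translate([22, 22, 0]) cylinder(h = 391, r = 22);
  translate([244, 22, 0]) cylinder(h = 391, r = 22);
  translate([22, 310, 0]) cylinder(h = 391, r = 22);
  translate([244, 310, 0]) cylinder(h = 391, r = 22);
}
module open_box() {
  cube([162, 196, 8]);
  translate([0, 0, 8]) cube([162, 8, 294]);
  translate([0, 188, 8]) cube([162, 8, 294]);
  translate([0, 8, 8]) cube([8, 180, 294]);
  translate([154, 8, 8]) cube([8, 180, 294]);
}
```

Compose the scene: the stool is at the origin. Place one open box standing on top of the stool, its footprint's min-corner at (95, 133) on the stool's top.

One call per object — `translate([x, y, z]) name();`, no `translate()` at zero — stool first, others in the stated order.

stool();
translate([95, 133, 421]) open_box();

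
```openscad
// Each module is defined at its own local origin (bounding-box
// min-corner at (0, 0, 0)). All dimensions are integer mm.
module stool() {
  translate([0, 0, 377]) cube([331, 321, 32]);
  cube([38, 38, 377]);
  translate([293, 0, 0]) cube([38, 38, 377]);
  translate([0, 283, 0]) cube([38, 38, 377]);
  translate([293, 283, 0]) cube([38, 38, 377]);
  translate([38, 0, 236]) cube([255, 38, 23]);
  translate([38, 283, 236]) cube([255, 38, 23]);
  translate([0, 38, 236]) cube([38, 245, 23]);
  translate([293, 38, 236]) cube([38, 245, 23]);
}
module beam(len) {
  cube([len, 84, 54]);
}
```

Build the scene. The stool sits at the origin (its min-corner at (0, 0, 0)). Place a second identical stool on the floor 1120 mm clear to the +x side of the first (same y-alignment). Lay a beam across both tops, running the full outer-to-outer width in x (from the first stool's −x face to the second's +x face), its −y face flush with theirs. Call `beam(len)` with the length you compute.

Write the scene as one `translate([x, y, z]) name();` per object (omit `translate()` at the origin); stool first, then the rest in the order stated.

stool();
translate([1451, 0, 0]) stool();
translate([0, 0, 409]) beam(1782);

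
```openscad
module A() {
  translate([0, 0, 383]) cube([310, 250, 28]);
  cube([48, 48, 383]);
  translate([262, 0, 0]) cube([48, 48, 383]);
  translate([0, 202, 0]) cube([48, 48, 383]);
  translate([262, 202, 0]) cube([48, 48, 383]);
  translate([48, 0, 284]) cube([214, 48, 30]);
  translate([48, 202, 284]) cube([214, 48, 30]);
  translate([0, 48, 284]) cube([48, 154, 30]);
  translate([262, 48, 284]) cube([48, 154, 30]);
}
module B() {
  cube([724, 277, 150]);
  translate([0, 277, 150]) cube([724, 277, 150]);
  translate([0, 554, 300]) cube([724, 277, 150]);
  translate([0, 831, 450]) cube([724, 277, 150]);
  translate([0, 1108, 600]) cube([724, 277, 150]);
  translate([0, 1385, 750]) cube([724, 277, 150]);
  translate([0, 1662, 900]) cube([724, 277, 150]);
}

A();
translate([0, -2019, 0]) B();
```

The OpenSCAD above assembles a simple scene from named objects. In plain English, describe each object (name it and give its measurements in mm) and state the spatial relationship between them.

A is a four-legged stool. The seat is a 310×250×28 mm slab whose top surface is at z = 411 mm; four square legs, each 48×48 mm in cross-section, run from the floor (z = 0) to the underside of the seat, each flush with a corner of the seat. Four stretchers, 48 mm wide and 30 mm tall, connect adjacent legs with their undersides at z = 284 mm, each running between the inner faces of the legs it joins and aligned with the legs' outer faces on the other axis.

B is a straight staircase of 7 solid steps. Each step is 724 mm wide (x), 277 mm deep (y, the going) and 150 mm tall (the rise). The first step rests on the floor; each subsequent step sits one going further in +y and one rise higher in +z, directly behind and above the previous step with no overlap.

The staircase is on the floor beside the stool on its −y side.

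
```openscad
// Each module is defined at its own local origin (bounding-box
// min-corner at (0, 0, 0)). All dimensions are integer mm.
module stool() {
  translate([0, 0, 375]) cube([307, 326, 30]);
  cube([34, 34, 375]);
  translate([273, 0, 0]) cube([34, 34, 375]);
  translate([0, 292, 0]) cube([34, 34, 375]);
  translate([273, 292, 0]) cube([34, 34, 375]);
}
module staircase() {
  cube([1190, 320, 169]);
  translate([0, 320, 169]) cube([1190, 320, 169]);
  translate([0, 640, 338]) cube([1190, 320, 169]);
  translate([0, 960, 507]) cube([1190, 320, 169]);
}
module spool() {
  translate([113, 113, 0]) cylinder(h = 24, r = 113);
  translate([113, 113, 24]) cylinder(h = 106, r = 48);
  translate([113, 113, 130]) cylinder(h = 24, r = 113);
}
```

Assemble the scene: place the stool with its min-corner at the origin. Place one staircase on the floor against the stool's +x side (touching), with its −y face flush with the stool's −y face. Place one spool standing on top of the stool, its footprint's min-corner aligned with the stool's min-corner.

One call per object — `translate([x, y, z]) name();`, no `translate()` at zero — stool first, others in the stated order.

stool();
translate([307, 0, 0]) staircase();
translate([0, 0, 405]) spool();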